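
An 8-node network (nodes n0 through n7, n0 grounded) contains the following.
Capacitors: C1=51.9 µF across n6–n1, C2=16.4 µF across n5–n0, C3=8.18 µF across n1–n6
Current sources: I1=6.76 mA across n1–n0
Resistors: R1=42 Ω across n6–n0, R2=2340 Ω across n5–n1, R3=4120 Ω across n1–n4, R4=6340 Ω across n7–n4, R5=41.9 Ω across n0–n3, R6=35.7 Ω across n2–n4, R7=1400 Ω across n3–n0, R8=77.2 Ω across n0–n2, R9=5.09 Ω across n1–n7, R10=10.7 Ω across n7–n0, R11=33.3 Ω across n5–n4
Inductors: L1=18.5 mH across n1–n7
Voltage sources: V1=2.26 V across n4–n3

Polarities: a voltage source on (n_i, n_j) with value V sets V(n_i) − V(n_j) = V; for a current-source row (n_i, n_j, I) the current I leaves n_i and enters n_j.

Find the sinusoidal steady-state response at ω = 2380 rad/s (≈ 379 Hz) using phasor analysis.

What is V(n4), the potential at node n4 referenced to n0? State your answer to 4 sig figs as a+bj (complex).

Apply KCL at each of the 7 non-ground nodes and solve the resulting linear system.
Node n1: branches {C1, I1, R2, R3, C3, L1, R9} → V_1 = -0.07229-0.002647j
Node n2: branches {R6, R8} → V_2 = 0.6710-0.1828j
Node n3: branches {R5, R7, V1} → V_3 = -1.279-0.2673j
Node n4: branches {R3, R4, R6, R11, V1} → V_4 = 0.9813-0.2673j
Node n5: branches {R2, C2, R11} → V_5 = 0.2379-0.5685j
Node n6: branches {C1, R1, C3} → V_6 = -0.06991-0.01429j
Node n7: branches {R4, L1, R9, R10} → V_7 = -0.04863-8.566e-05j
Source currents: i(V1)=-0.03143-0.006571j

0.9813-0.2673j V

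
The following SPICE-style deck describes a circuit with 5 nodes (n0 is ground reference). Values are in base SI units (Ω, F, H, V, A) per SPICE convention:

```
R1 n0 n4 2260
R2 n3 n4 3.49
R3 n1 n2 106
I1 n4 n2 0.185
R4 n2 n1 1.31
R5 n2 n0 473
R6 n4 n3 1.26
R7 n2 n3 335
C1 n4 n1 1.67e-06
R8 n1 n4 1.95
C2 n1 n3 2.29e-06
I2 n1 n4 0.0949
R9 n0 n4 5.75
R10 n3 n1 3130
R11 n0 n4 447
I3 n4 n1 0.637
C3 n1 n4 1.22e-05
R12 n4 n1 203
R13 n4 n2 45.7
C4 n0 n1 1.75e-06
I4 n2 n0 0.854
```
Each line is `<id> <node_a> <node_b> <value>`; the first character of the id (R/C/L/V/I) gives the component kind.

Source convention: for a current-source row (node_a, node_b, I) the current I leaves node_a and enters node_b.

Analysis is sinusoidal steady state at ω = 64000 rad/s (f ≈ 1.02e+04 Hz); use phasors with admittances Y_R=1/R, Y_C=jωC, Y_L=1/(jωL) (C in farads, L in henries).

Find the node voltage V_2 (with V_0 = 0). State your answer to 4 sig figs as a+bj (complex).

-4.017+2.031j V

Apply KCL at each of the 4 non-ground nodes and solve the resulting linear system.
Node n1: branches {R3, R4, C1, R8, C2, I2, R10, I3, C3, R12, C4} → V_1 = -3.179+2.038j
Node n2: branches {R3, I1, R4, R5, R7, R13, I4} → V_2 = -4.017+2.031j
Node n3: branches {R2, R6, R7, C2, R10} → V_3 = -3.497+2.035j
Node n4: branches {R1, R2, I1, R6, C1, R8, I2, R9, R11, I3, C3, R12, R13} → V_4 = -3.495+1.992j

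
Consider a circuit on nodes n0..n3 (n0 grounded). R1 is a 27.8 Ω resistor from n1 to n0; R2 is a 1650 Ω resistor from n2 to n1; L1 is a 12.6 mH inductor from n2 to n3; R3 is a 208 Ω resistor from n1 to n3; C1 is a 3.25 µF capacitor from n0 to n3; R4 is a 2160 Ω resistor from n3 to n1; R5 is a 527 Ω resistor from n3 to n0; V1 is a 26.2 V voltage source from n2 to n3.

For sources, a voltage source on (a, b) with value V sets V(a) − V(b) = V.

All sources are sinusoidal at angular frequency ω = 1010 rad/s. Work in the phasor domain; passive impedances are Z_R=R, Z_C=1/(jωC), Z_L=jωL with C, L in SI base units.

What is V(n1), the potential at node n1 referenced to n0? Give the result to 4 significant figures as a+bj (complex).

Element admittances at ω=1010 rad/s:
  Y(R1) = 0.03597+0.000j S between n1,n0
  Y(R2) = 0.0006061+0.000j S between n2,n1
  Y(L1) = 0.000-0.07858j S between n2,n3
  Y(R3) = 0.004808+0.000j S between n1,n3
  Y(C1) = 0.000+0.003282j S between n0,n3
  Y(R4) = 0.0004630+0.000j S between n3,n1
  Y(R5) = 0.001898+0.000j S between n3,n0
  V1: constraint V(n2)−V(n3) = 26.2
Assemble and solve the 4×4 MNA system:
  V(n1)=0.1539+0.1065j  V(n2)=24.59+0.7586j  V(n3)=-1.606+0.7586j
  i(V1)=-0.01481+2.058j

0.1539+0.1065j V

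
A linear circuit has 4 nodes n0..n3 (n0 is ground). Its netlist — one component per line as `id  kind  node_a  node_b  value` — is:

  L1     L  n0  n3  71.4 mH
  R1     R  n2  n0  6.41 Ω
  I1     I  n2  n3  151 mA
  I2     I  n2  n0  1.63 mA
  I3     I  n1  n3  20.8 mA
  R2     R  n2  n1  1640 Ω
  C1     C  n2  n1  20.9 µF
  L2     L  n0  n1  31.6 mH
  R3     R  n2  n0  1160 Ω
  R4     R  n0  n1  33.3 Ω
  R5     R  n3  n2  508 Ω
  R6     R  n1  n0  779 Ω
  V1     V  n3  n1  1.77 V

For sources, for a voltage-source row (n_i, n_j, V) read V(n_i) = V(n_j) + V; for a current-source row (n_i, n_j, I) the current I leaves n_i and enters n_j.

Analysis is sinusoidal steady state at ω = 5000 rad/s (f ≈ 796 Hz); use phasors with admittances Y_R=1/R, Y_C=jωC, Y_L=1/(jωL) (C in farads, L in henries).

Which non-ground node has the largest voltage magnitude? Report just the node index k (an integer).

Element admittances at ω=5000 rad/s:
  Y(L1) = 0.000-0.002801j S between n0,n3
  Y(R1) = 0.1560+0.000j S between n2,n0
  I1: injects 0.151 A into n3 (from n2)
  I2: injects 0.00163 A into n0 (from n2)
  I3: injects 0.0208 A into n3 (from n1)
  Y(R2) = 0.0006098+0.000j S between n2,n1
  Y(C1) = 0.000+0.1045j S between n2,n1
  Y(L2) = 0.000-0.006329j S between n0,n1
  Y(R3) = 0.0008621+0.000j S between n2,n0
  Y(R4) = 0.03003+0.000j S between n0,n1
  Y(R5) = 0.001969+0.000j S between n3,n2
  Y(R6) = 0.001284+0.000j S between n1,n0
  V1: constraint V(n3)−V(n1) = 1.77
Assemble and solve the 4×4 MNA system:
  V(n1)=0.4166-1.097j  V(n2)=-0.02972+0.2748j  V(n3)=2.187-1.097j
  i(V1)=0.1705+0.008825j

3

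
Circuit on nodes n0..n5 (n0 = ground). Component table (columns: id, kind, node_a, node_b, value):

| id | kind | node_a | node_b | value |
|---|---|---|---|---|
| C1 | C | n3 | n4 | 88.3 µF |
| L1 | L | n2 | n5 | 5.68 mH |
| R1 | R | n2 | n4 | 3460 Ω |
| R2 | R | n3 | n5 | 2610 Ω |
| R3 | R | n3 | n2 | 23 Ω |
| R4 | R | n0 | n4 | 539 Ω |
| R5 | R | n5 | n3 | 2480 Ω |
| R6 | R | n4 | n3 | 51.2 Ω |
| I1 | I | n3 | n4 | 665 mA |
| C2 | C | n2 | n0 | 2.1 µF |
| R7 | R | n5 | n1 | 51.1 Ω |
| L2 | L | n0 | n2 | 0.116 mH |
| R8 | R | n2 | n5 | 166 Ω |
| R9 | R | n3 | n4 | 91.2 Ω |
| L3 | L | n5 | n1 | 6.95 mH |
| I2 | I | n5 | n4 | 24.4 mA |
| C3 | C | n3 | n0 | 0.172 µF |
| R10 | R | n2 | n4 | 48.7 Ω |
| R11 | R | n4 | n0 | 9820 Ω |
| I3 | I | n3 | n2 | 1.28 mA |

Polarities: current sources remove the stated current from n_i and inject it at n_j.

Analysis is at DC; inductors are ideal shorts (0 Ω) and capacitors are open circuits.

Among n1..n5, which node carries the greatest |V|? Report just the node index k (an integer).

4

Element admittances at DC:
  Y(C1) = 0.000 S between n3,n4
  L1: short n2↔n5 (DC inductor)
  Y(R1) = 0.0002890 S between n2,n4
  Y(R2) = 0.0003831 S between n3,n5
  Y(R3) = 0.04348 S between n3,n2
  Y(R4) = 0.001855 S between n0,n4
  Y(R5) = 0.0004032 S between n5,n3
  Y(R6) = 0.01953 S between n4,n3
  I1: injects 0.665 A into n4 (from n3)
  Y(C2) = 0.000 S between n2,n0
  Y(R7) = 0.01957 S between n5,n1
  L2: short n0↔n2 (DC inductor)
  Y(R8) = 0.006024 S between n2,n5
  Y(R9) = 0.01096 S between n3,n4
  L3: short n5↔n1 (DC inductor)
  I2: injects 0.0244 A into n4 (from n5)
  Y(C3) = 0.000 S between n3,n0
  Y(R10) = 0.02053 S between n2,n4
  Y(R11) = 0.0001018 S between n4,n0
  I3: injects 0.00128 A into n2 (from n3)
Assemble and solve the 8×8 MNA system:
  V(n1)=0.000  V(n2)=0.000  V(n3)=-4.741  V(n4)=10.23  V(n5)=0.000
  i(L1)=0.02813  i(L2)=0.02001  i(L3)=0.000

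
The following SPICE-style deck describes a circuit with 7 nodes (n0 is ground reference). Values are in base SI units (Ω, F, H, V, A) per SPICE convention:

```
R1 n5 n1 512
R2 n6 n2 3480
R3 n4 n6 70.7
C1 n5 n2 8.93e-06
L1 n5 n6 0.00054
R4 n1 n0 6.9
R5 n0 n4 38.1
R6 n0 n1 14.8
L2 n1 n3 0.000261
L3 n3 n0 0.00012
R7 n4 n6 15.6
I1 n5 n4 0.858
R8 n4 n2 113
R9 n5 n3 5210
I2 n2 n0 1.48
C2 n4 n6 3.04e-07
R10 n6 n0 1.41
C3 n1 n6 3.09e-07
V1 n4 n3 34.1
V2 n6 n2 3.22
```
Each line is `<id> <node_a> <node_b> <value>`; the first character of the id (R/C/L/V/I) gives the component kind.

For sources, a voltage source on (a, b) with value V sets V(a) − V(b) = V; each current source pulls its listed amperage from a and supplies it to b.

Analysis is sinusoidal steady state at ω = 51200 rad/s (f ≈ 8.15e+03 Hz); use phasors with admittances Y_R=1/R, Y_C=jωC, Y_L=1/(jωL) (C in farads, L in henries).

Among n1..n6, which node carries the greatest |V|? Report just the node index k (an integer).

4

MNA unknowns: 6 node voltages V₁..V_6 plus 2 source currents (V1, V2)
R1: Y=0.001953+0.000j on G[5,1]
R2: Y=0.0002874+0.000j on G[6,2]
R3: Y=0.01414+0.000j on G[4,6]
C1: Y=0.000+0.4572j on G[5,2]
L1: Y=0.000-0.03617j on G[5,6]
R4: Y=0.1449+0.000j on G[1,0]
R5: Y=0.02625+0.000j on G[0,4]
R6: Y=0.06757+0.000j on G[0,1]
L2: Y=0.000-0.07483j on G[1,3]
L3: Y=0.000-0.1628j on G[3,0]
R7: Y=0.06410+0.000j on G[4,6]
I1: z[5]−=0.858, z[4]+=0.858
R8: Y=0.008850+0.000j on G[4,2]
R9: Y=0.0001919+0.000j on G[5,3]
I2: z[2]−=1.48, z[0]+=1.48
C2: Y=0.000+0.01556j on G[4,6]
R10: Y=0.7092+0.000j on G[6,0]
C3: Y=0.000+0.01582j on G[1,6]
V1: row V4−V3=34.1, i_V1 at 4,3
V2: row V6−V2=3.22, i_V2 at 6,2
solve → V1=-3.956+0.4764j, V2=-2.690-0.7299j, V3=-4.338-11.04j, V4=29.76-11.04j, V5=-2.976+1.313j, V6=0.5297-0.7299j
aux → i_V1=-2.658+0.7323j, i_V2=2.126+0.2220j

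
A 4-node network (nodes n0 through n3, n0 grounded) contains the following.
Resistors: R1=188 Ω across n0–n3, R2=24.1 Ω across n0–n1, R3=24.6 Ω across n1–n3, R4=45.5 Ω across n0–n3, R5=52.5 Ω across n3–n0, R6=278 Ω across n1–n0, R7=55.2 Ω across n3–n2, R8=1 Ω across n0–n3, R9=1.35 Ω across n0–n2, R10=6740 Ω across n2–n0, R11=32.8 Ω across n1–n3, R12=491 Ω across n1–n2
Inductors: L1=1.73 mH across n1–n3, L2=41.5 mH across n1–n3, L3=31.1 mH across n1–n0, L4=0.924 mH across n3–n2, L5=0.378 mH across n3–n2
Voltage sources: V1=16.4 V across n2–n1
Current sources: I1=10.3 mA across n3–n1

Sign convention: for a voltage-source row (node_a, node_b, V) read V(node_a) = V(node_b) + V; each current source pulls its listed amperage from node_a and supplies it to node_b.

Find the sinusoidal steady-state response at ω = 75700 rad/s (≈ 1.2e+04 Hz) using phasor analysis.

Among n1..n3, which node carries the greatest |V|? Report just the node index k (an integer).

Element admittances at ω=75700 rad/s:
  Y(R1) = 0.005319+0.000j S between n0,n3
  Y(R2) = 0.04149+0.000j S between n0,n1
  Y(R3) = 0.04065+0.000j S between n1,n3
  Y(R4) = 0.02198+0.000j S between n0,n3
  Y(L1) = 0.000-0.007636j S between n1,n3
  Y(L2) = 0.000-0.0003183j S between n1,n3
  Y(R5) = 0.01905+0.000j S between n3,n0
  Y(R6) = 0.003597+0.000j S between n1,n0
  Y(R7) = 0.01812+0.000j S between n3,n2
  Y(L3) = 0.000-0.0004248j S between n1,n0
  Y(R8) = 1.000+0.000j S between n0,n3
  Y(L4) = 0.000-0.01430j S between n3,n2
  Y(R9) = 0.7407+0.000j S between n0,n2
  Y(R10) = 0.0001484+0.000j S between n2,n0
  Y(L5) = 0.000-0.03495j S between n3,n2
  Y(R11) = 0.03049+0.000j S between n1,n3
  Y(R12) = 0.002037+0.000j S between n1,n2
  V1: constraint V(n2)−V(n1) = 16.4
  I1: injects 0.0103 A into n1 (from n3)
Assemble and solve the 4×4 MNA system:
  V(n1)=-14.30+0.03455j  V(n2)=2.097+0.03455j  V(n3)=-0.8683-0.03176j
  i(V1)=-1.644+0.1192j

1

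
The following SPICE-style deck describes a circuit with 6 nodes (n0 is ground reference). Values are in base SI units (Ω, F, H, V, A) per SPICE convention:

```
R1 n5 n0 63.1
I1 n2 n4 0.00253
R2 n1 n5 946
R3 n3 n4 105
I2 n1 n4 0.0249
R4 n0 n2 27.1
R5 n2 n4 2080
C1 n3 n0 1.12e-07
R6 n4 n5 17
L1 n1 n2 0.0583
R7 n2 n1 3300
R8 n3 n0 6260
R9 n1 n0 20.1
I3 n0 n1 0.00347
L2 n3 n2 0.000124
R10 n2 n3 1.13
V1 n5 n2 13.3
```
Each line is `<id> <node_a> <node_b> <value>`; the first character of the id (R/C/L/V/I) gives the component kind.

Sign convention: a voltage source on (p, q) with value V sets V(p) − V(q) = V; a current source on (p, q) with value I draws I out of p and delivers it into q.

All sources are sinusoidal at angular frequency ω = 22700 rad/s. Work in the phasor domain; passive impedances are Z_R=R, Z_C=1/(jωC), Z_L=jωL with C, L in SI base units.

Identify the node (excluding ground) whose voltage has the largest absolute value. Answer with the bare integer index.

5

MNA unknowns: 5 node voltages V₁..V_5 plus 1 source current (V1)
R1: Y=0.01585+0.000j on G[5,0]
I1: z[2]−=0.00253, z[4]+=0.00253
R2: Y=0.001057+0.000j on G[1,5]
R3: Y=0.009524+0.000j on G[3,4]
I2: z[1]−=0.0249, z[4]+=0.0249
R4: Y=0.03690+0.000j on G[0,2]
R5: Y=0.0004808+0.000j on G[2,4]
C1: Y=0.000+0.002542j on G[3,0]
R6: Y=0.05882+0.000j on G[4,5]
L1: Y=0.000-0.0007556j on G[1,2]
R7: Y=0.0003030+0.000j on G[2,1]
R8: Y=0.0001597+0.000j on G[3,0]
R9: Y=0.04975+0.000j on G[1,0]
I3: z[0]−=0.00347, z[1]+=0.00347
L2: Y=0.000-0.3553j on G[3,2]
R10: Y=0.8850+0.000j on G[2,3]
V1: row V5−V2=13.3, i_V1 at 5,2
solve → V1=-0.2412+0.05411j, V2=-3.683+0.1209j, V3=-3.578+0.1731j, V4=8.097+0.1281j, V5=9.617+0.1209j
aux → i_V1=-0.2522-0.001561j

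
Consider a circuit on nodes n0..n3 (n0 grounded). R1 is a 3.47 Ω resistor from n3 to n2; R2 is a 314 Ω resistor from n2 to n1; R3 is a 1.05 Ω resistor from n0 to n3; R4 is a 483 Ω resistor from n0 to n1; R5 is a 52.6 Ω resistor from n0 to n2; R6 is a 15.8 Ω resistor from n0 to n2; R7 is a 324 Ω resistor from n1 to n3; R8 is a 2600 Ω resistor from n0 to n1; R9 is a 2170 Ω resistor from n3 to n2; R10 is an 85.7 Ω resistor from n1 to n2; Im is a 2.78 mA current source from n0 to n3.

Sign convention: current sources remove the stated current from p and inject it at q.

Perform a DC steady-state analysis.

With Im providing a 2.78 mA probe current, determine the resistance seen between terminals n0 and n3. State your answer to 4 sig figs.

R_eq = 0.9823 Ω

MNA unknowns: 3 node voltages V₁..V_3
R1: Y=0.2882 on G[3,2]
R2: Y=0.003185 on G[2,1]
R3: Y=0.9524 on G[0,3]
R4: Y=0.002070 on G[0,1]
R5: Y=0.01901 on G[0,2]
R6: Y=0.06329 on G[0,2]
R7: Y=0.003086 on G[1,3]
R8: Y=0.0003846 on G[0,1]
R9: Y=0.0004608 on G[3,2]
R10: Y=0.01167 on G[1,2]
Im: z[0]−=0.00278, z[3]+=0.00278
solve → V1=0.001956, V2=0.002118, V3=0.002731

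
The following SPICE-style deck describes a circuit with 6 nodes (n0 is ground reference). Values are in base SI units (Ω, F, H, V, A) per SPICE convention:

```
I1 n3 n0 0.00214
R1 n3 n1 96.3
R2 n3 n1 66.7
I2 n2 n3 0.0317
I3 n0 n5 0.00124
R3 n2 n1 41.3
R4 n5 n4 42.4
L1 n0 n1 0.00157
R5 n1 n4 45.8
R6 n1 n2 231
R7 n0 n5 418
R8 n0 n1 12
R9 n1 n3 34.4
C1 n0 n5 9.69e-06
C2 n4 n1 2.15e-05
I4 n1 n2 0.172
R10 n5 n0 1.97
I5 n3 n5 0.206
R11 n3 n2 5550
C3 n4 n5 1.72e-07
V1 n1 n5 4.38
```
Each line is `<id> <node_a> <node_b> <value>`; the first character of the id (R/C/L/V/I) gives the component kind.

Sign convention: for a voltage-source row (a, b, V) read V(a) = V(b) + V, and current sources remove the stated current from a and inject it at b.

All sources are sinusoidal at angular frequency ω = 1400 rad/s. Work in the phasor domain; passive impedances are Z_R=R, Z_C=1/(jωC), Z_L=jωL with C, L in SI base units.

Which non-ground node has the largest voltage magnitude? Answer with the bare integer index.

MNA unknowns: 5 node voltages V₁..V_5 plus 1 source current (V1)
I1: z[3]−=0.00214, z[0]+=0.00214
R1: Y=0.01038+0.000j on G[3,1]
R2: Y=0.01499+0.000j on G[3,1]
I2: z[2]−=0.0317, z[3]+=0.0317
I3: z[0]−=0.00124, z[5]+=0.00124
R3: Y=0.02421+0.000j on G[2,1]
R4: Y=0.02358+0.000j on G[5,4]
L1: Y=0.000-0.4550j on G[0,1]
R5: Y=0.02183+0.000j on G[1,4]
R6: Y=0.004329+0.000j on G[1,2]
R7: Y=0.002392+0.000j on G[0,5]
R8: Y=0.08333+0.000j on G[0,1]
R9: Y=0.02907+0.000j on G[1,3]
C1: Y=0.000+0.01357j on G[0,5]
C2: Y=0.000+0.03010j on G[4,1]
I4: z[1]−=0.172, z[2]+=0.172
R10: Y=0.5076+0.000j on G[5,0]
I5: z[3]−=0.206, z[5]+=0.206
R11: Y=0.0001802+0.000j on G[3,2]
C3: Y=0.000+0.0002408j on G[4,5]
V1: row V1−V5=4.38, i_V1 at 1,5
solve → V1=2.375+1.867j, V2=7.239+1.867j, V3=-0.8392+1.867j, V4=0.7913+2.901j, V5=-2.005+1.867j
aux → i_V1=-1.321+0.8997j

2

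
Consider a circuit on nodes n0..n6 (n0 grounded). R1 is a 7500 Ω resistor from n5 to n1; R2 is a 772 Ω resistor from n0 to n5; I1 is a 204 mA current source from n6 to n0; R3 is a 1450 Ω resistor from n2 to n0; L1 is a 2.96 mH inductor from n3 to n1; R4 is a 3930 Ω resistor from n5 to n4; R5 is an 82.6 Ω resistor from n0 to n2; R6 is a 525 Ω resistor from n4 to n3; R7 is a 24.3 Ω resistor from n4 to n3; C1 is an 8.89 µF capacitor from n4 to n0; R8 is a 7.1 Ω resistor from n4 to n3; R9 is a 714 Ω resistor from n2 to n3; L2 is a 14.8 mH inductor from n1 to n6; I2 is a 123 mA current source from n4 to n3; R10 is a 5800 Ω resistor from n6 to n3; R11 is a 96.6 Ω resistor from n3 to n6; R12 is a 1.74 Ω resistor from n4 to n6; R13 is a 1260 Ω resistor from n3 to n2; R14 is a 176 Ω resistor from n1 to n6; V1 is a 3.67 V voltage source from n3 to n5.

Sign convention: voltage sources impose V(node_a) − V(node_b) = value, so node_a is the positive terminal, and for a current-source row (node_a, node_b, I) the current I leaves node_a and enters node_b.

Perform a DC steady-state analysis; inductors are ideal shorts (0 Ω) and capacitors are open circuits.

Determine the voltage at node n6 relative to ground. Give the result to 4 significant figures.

-62.89 V

Apply KCL at each of the 6 non-ground nodes and solve the resulting linear system.
Node n1: branches {R1, L1, L2, R14} → V_1 = -62.89
Node n2: branches {R3, R5, R9, R13} → V_2 = -9.205
Node n3: branches {L1, R6, R7, R8, R9, I2, R10, R11, R13, V1} → V_3 = -62.89
Node n4: branches {R4, R6, R7, C1, R8, I2, R12} → V_4 = -63.05
Node n5: branches {R1, R2, R4, V1} → V_5 = -66.56
Node n6: branches {I1, L2, R10, R11, R12, R14} → V_6 = -62.89
Source currents: i(L1)=0.2983, i(L2)=0.2979, i(V1)=-0.08759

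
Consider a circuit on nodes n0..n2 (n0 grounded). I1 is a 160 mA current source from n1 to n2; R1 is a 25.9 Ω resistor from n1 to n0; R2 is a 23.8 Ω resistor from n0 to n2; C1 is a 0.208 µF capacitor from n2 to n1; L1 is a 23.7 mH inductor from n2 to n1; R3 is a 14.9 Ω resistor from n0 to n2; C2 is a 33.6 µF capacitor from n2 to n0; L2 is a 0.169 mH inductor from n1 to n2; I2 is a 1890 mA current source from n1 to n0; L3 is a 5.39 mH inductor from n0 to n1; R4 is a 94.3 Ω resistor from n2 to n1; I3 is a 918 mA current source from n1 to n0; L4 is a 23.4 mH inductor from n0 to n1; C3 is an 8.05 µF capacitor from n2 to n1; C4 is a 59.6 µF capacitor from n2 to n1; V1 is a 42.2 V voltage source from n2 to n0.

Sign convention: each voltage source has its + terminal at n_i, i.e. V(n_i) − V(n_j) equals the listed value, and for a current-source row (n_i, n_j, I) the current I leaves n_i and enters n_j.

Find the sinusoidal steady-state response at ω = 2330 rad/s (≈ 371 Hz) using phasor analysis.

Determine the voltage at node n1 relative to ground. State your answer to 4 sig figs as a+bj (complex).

Element admittances at ω=2330 rad/s:
  I1: injects 0.16 A into n2 (from n1)
  Y(R1) = 0.03861+0.000j S between n1,n0
  Y(R2) = 0.04202+0.000j S between n0,n2
  Y(C1) = 0.000+0.0004846j S between n2,n1
  Y(L1) = 0.000-0.01811j S between n2,n1
  Y(R3) = 0.06711+0.000j S between n0,n2
  Y(C2) = 0.000+0.07829j S between n2,n0
  Y(L2) = 0.000-2.540j S between n1,n2
  I2: injects 1.89 A into n0 (from n1)
  Y(L3) = 0.000-0.07963j S between n0,n1
  Y(R4) = 0.01060+0.000j S between n2,n1
  I3: injects 0.918 A into n0 (from n1)
  Y(L4) = 0.000-0.01834j S between n0,n1
  Y(C3) = 0.000+0.01876j S between n2,n1
  Y(C4) = 0.000+0.1389j S between n2,n1
  V1: constraint V(n2)−V(n0) = 42.2
Assemble and solve the 3×3 MNA system:
  V(n1)=40.51-1.807j  V(n2)=42.20+0.000j
  i(V1)=-8.800+0.7346j

40.51-1.807j V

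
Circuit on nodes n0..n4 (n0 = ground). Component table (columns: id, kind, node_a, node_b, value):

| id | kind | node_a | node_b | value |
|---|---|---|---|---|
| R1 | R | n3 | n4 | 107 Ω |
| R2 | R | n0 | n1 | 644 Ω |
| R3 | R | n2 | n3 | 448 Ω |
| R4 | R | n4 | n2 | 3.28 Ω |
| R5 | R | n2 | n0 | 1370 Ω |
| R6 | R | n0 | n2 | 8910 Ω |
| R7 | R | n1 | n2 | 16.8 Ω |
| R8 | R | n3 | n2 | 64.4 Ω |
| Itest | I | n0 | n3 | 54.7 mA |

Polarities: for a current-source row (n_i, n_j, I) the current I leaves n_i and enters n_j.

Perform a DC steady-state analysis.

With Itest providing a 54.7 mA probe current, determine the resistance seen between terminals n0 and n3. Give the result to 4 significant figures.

R_eq = 461.8 Ω

MNA unknowns: 4 node voltages V₁..V_4
R1: Y=0.009346 on G[3,4]
R2: Y=0.001553 on G[0,1]
R3: Y=0.002232 on G[2,3]
R4: Y=0.3049 on G[4,2]
R5: Y=0.0007299 on G[2,0]
R6: Y=0.0001122 on G[0,2]
R7: Y=0.05952 on G[1,2]
R8: Y=0.01553 on G[3,2]
Itest: z[0]−=0.0547, z[3]+=0.0547
solve → V1=22.63, V2=23.22, V3=25.26, V4=23.28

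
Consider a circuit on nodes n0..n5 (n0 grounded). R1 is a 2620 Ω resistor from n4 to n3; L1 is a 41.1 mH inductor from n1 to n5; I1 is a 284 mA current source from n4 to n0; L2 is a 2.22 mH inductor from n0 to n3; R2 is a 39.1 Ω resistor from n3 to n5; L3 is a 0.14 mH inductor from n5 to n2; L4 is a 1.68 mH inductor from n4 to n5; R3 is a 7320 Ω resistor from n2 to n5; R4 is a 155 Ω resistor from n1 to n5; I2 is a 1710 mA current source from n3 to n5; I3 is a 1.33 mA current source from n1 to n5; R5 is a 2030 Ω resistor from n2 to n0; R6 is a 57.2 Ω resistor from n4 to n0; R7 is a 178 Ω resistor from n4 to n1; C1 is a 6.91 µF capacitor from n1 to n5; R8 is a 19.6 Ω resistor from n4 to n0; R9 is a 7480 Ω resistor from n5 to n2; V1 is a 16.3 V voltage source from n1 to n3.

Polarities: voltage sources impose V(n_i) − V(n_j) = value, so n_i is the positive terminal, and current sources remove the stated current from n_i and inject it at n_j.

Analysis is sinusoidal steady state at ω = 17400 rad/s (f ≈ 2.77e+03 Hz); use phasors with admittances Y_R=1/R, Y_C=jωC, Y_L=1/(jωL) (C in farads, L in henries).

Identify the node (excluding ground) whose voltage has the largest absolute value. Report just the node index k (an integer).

3

MNA unknowns: 5 node voltages V₁..V_5 plus 1 source current (V1)
R1: Y=0.0003817+0.000j on G[4,3]
L1: Y=0.000-0.001398j on G[1,5]
I1: z[4]−=0.284, z[0]+=0.284
L2: Y=0.000-0.02589j on G[0,3]
R2: Y=0.02558+0.000j on G[3,5]
L3: Y=0.000-0.4105j on G[5,2]
L4: Y=0.000-0.03421j on G[4,5]
R3: Y=0.0001366+0.000j on G[2,5]
R4: Y=0.006452+0.000j on G[1,5]
I2: z[3]−=1.71, z[5]+=1.71
I3: z[1]−=0.00133, z[5]+=0.00133
R5: Y=0.0004926+0.000j on G[2,0]
R6: Y=0.01748+0.000j on G[4,0]
R7: Y=0.005618+0.000j on G[4,1]
C1: Y=0.000+0.1202j on G[1,5]
R8: Y=0.05102+0.000j on G[4,0]
R9: Y=0.0001337+0.000j on G[5,2]
V1: row V1−V3=16.3, i_V1 at 1,3
solve → V1=1.328+1.844j, V2=7.613-8.025j, V3=-14.97+1.844j, V4=-4.898-5.600j, V5=7.623-8.016j
aux → i_V1=1.176+0.6426j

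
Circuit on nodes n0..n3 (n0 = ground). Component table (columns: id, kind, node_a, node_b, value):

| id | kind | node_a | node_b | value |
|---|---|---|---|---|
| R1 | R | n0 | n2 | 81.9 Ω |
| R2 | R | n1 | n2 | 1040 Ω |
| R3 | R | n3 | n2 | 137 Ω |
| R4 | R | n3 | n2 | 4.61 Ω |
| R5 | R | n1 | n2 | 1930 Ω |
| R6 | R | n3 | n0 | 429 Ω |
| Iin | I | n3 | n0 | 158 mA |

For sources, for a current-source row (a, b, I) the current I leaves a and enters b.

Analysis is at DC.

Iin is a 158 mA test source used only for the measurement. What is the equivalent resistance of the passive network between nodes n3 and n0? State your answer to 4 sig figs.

R_eq = 71.89 Ω

MNA unknowns: 3 node voltages V₁..V_3
R1: Y=0.01221 on G[0,2]
R2: Y=0.0009615 on G[1,2]
R3: Y=0.007299 on G[3,2]
R4: Y=0.2169 on G[3,2]
R5: Y=0.0005181 on G[1,2]
R6: Y=0.002331 on G[3,0]
Iin: z[3]−=0.158, z[0]+=0.158
solve → V1=-10.77, V2=-10.77, V3=-11.36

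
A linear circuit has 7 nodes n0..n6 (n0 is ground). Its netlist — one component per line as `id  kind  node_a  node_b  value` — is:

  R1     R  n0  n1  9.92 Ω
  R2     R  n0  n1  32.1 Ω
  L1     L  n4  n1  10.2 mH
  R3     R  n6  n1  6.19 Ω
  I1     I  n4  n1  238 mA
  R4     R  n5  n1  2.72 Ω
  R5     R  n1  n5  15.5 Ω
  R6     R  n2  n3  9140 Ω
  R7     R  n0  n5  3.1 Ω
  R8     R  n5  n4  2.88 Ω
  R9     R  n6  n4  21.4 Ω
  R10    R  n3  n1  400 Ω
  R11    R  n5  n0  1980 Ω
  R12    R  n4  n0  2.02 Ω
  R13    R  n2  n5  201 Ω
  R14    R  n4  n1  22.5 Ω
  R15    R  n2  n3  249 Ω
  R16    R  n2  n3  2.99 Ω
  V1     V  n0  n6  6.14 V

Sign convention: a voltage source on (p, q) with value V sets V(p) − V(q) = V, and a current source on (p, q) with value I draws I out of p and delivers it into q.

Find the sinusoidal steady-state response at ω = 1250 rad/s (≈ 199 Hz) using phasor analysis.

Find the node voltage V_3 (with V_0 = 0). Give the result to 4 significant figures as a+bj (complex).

-1.124-0.02784j V

Element admittances at ω=1250 rad/s:
  Y(R1) = 0.1008+0.000j S between n0,n1
  Y(R2) = 0.03115+0.000j S between n0,n1
  Y(L1) = 0.000-0.07843j S between n4,n1
  Y(R3) = 0.1616+0.000j S between n6,n1
  I1: injects 0.238 A into n1 (from n4)
  Y(R4) = 0.3676+0.000j S between n5,n1
  Y(R5) = 0.06452+0.000j S between n1,n5
  Y(R6) = 0.0001094+0.000j S between n2,n3
  Y(R7) = 0.3226+0.000j S between n0,n5
  Y(R8) = 0.3472+0.000j S between n5,n4
  Y(R9) = 0.04673+0.000j S between n6,n4
  Y(R10) = 0.002500+0.000j S between n3,n1
  Y(R11) = 0.0005051+0.000j S between n5,n0
  Y(R12) = 0.4950+0.000j S between n4,n0
  Y(R13) = 0.004975+0.000j S between n2,n5
  Y(R14) = 0.04444+0.000j S between n4,n1
  Y(R15) = 0.004016+0.000j S between n2,n3
  Y(R16) = 0.3344+0.000j S between n2,n3
  V1: constraint V(n0)−V(n6) = 6.14
Assemble and solve the 7×7 MNA system:
  V(n1)=-1.537-0.06029j  V(n2)=-1.121-0.02760j  V(n3)=-1.124-0.02784j  V(n4)=-0.9835+0.03940j  V(n5)=-0.9130-0.01130j  V(n6)=-6.140+0.000j
  i(V1)=-0.9846+0.007899j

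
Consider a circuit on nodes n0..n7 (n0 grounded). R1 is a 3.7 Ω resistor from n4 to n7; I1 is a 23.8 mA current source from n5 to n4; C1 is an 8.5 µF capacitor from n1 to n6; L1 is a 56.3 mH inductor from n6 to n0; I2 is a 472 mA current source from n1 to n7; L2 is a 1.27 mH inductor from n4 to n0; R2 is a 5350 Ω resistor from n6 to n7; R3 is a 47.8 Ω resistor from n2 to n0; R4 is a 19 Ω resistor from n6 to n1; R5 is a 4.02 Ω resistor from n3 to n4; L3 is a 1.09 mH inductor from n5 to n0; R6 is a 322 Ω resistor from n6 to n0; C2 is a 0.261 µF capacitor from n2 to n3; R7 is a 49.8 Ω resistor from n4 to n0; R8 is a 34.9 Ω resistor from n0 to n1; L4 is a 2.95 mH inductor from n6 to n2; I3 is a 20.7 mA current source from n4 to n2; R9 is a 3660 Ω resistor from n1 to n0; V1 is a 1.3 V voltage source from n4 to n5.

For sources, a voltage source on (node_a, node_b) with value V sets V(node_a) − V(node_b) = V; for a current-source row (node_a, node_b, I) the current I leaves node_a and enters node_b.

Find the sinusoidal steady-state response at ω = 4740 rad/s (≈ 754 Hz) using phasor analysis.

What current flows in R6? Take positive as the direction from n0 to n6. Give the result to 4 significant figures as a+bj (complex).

MNA unknowns: 7 node voltages V₁..V_7 plus 1 source current (V1)
R1: Y=0.2703+0.000j on G[4,7]
I1: z[5]−=0.0238, z[4]+=0.0238
C1: Y=0.000+0.04029j on G[1,6]
L1: Y=0.000-0.003747j on G[6,0]
I2: z[1]−=0.472, z[7]+=0.472
L2: Y=0.000-0.1661j on G[4,0]
R2: Y=0.0001869+0.000j on G[6,7]
R3: Y=0.02092+0.000j on G[2,0]
R4: Y=0.05263+0.000j on G[6,1]
R5: Y=0.2488+0.000j on G[3,4]
L3: Y=0.000-0.1936j on G[5,0]
R6: Y=0.003106+0.000j on G[6,0]
C2: Y=0.000+0.001237j on G[2,3]
R7: Y=0.02008+0.000j on G[4,0]
R8: Y=0.02865+0.000j on G[0,1]
L4: Y=0.000-0.07152j on G[6,2]
I3: z[4]−=0.0207, z[2]+=0.0207
R9: Y=0.0002732+0.000j on G[1,0]
V1: row V4−V5=1.3, i_V1 at 4,5
solve → V1=-9.357-0.3419j, V2=-7.157+0.05702j, V3=0.8018+1.170j, V4=0.7963+1.209j, V5=-0.5037+1.209j, V6=-7.036-2.307j, V7=2.536+1.207j
aux → i_V1=0.2578+0.09749j

0.02185+0.007164j A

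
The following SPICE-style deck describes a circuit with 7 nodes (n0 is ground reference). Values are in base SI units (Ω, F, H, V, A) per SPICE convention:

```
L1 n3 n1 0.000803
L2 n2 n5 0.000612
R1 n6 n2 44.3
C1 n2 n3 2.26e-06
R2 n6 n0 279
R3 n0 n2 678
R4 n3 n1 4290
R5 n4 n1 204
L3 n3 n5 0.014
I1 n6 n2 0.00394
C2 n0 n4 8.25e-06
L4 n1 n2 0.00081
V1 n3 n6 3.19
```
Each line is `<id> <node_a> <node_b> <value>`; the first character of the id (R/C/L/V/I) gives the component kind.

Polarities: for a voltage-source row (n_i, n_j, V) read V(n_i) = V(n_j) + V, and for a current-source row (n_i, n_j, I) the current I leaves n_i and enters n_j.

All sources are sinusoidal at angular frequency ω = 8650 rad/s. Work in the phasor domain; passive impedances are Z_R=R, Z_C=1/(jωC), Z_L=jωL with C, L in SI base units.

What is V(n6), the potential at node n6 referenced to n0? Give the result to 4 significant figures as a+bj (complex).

-1.881+0.3825j V

Element admittances at ω=8650 rad/s:
  Y(L1) = 0.000-0.1440j S between n3,n1
  Y(L2) = 0.000-0.1889j S between n2,n5
  Y(R1) = 0.02257+0.000j S between n6,n2
  Y(C1) = 0.000+0.01955j S between n2,n3
  Y(R2) = 0.003584+0.000j S between n6,n0
  Y(R3) = 0.001475+0.000j S between n0,n2
  Y(R4) = 0.0002331+0.000j S between n3,n1
  Y(R5) = 0.004902+0.000j S between n4,n1
  Y(L3) = 0.000-0.008258j S between n3,n5
  I1: injects 0.00394 A into n2 (from n6)
  Y(C2) = 0.000+0.07136j S between n0,n4
  Y(L4) = 0.000-0.1427j S between n1,n2
  V1: constraint V(n3)−V(n6) = 3.19
Assemble and solve the 7×7 MNA system:
  V(n1)=1.101-0.1564j  V(n2)=0.8950-0.6624j  V(n3)=1.309+0.3825j  V(n4)=-0.005523-0.07600j  V(n5)=0.9124-0.6186j  V(n6)=-1.881+0.3825j
  i(V1)=-0.06548+0.02496j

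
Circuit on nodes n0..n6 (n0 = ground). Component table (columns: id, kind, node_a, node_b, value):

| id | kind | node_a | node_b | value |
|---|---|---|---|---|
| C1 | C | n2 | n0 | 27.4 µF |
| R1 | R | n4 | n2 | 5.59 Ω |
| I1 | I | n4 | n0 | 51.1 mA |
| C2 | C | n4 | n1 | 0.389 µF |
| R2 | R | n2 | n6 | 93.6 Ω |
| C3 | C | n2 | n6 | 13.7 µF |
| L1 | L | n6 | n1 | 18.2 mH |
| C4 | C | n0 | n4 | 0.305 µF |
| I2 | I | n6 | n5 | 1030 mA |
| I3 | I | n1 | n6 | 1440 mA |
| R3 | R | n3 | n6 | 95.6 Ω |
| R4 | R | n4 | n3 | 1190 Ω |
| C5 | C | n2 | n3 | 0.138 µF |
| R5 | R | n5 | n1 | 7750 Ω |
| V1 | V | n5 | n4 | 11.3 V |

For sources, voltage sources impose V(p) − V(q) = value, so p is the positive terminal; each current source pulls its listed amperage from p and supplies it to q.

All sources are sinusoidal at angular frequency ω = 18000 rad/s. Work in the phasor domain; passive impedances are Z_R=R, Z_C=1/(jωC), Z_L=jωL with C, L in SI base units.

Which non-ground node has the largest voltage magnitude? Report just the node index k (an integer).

1

MNA unknowns: 6 node voltages V₁..V_6 plus 1 source current (V1)
C1: Y=0.000+0.4932j on G[2,0]
R1: Y=0.1789+0.000j on G[4,2]
I1: z[4]−=0.0511, z[0]+=0.0511
C2: Y=0.000+0.007002j on G[4,1]
R2: Y=0.01068+0.000j on G[2,6]
C3: Y=0.000+0.2466j on G[2,6]
L1: Y=0.000-0.003053j on G[6,1]
C4: Y=0.000+0.005490j on G[0,4]
I2: z[6]−=1.03, z[5]+=1.03
I3: z[1]−=1.44, z[6]+=1.44
R3: Y=0.01046+0.000j on G[3,6]
R4: Y=0.0008403+0.000j on G[4,3]
C5: Y=0.000+0.002484j on G[2,3]
R5: Y=0.0001290+0.000j on G[5,1]
V1: row V5−V4=11.3, i_V1 at 5,4
solve → V1=-28.27+368.0j, V2=0.09831+0.1052j, V3=-1.159-5.361j, V4=-8.831-0.1436j, V5=2.469-0.1436j, V6=0.7560-6.079j
aux → i_V1=1.026+0.04751j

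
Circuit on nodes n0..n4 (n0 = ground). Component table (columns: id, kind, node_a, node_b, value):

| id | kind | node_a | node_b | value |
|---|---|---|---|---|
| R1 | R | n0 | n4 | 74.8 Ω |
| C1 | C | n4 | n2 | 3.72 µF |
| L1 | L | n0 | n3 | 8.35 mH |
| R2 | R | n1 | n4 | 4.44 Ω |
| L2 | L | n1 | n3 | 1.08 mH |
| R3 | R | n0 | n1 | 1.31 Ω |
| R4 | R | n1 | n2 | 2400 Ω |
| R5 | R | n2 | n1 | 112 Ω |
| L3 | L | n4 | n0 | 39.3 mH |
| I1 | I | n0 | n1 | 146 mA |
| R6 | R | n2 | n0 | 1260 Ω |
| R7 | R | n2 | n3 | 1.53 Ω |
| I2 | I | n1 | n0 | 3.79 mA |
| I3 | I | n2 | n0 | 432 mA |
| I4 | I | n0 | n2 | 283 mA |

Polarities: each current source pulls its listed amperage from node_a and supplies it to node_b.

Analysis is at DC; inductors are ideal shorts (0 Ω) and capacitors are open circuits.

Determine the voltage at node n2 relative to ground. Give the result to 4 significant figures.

-0.2245 V

MNA unknowns: 4 node voltages V₁..V_4 plus 3 source currents (L1, L2, L3)
R1: Y=0.01337 on G[0,4]
C1: Y=0.000 on G[4,2]
L1: row V0−V3=0, i_L1 at 0,3
R2: Y=0.2252 on G[1,4]
L2: row V1−V3=0, i_L2 at 1,3
R3: Y=0.7634 on G[0,1]
R4: Y=0.0004167 on G[1,2]
R5: Y=0.008929 on G[2,1]
L3: row V4−V0=0, i_L3 at 4,0
I1: z[0]−=0.146, z[1]+=0.146
R6: Y=0.0007937 on G[2,0]
R7: Y=0.6536 on G[2,3]
I2: z[1]−=0.00379, z[0]+=0.00379
I3: z[2]−=0.432, z[0]+=0.432
I4: z[0]−=0.283, z[2]+=0.283
solve → V1=0.000, V2=-0.2245, V3=0.000, V4=0.000
aux → i_L1=0.006612, i_L2=0.1401, i_L3=0.000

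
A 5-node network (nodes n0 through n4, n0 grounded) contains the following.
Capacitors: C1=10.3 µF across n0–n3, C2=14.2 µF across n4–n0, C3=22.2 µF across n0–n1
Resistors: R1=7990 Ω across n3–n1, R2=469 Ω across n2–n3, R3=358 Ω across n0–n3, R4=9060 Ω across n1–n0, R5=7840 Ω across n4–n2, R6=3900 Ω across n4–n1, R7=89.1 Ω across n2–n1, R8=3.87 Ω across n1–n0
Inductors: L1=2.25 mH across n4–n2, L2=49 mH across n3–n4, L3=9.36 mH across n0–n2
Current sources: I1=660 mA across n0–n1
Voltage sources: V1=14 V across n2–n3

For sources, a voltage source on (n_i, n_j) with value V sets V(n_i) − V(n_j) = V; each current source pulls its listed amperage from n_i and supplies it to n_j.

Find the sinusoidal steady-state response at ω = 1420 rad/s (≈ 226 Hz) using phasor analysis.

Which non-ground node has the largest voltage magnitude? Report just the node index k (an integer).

3

Apply KCL at each of the 4 non-ground nodes and solve the resulting linear system.
Node n1: branches {R1, R4, I1, R6, R7, C3, R8} → V_1 = 2.237-0.1188j
Node n2: branches {R2, L1, R5, L3, R7, V1} → V_2 = -4.316+3.306j
Node n3: branches {C1, R1, R2, R3, L2, V1} → V_3 = -18.32+3.306j
Node n4: branches {L1, L2, R5, R6, C2} → V_4 = -5.252+3.529j
Source currents: i(V1)=-0.1352-0.07047j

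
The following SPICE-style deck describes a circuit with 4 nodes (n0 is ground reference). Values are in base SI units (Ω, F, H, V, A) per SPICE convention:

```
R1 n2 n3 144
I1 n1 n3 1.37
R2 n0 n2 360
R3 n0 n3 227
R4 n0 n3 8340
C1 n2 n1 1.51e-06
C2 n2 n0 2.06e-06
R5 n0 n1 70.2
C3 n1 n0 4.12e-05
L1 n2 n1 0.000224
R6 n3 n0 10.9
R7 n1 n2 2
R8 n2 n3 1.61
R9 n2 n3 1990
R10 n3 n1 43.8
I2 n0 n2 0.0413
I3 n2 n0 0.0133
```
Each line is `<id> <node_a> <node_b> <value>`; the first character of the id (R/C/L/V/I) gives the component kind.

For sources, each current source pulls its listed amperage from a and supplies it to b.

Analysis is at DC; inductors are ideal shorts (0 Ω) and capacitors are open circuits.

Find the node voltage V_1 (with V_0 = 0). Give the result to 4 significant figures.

-1.471 V

Apply KCL at each of the 3 non-ground nodes and solve the resulting linear system.
Node n1: branches {I1, C1, R5, C3, L1, R7, R10} → V_1 = -1.471
Node n2: branches {R1, R2, C1, C2, L1, R7, R8, R9, I2, I3} → V_2 = -1.471
Node n3: branches {R1, I1, R3, R4, R6, R8, R9, R10} → V_3 = 0.5509
Source currents: i(L1)=1.303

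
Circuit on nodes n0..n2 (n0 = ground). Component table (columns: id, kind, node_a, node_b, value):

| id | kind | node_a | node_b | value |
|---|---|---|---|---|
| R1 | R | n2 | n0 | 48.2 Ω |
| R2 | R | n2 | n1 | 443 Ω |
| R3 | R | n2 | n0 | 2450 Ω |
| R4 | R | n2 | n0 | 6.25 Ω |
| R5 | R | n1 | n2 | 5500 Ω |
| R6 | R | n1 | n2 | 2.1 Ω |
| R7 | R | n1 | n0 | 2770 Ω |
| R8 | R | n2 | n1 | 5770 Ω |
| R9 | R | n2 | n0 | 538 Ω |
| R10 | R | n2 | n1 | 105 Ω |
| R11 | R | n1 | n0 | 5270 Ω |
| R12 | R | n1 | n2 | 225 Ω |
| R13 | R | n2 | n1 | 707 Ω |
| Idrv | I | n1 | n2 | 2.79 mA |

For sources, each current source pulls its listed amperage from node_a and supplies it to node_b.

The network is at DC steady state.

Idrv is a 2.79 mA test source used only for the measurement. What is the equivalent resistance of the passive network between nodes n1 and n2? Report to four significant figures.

R_eq = 2.021 Ω

MNA unknowns: 2 node voltages V₁..V_2
R1: Y=0.02075 on G[2,0]
R2: Y=0.002257 on G[2,1]
R3: Y=0.0004082 on G[2,0]
R4: Y=0.1600 on G[2,0]
R5: Y=0.0001818 on G[1,2]
R6: Y=0.4762 on G[1,2]
R7: Y=0.0003610 on G[1,0]
R8: Y=0.0001733 on G[2,1]
R9: Y=0.001859 on G[2,0]
R10: Y=0.009524 on G[2,1]
R11: Y=0.0001898 on G[1,0]
R12: Y=0.004444 on G[1,2]
R13: Y=0.001414 on G[2,1]
Idrv: z[1]−=0.00279, z[2]+=0.00279
solve → V1=-0.005622, V2=1.692e-05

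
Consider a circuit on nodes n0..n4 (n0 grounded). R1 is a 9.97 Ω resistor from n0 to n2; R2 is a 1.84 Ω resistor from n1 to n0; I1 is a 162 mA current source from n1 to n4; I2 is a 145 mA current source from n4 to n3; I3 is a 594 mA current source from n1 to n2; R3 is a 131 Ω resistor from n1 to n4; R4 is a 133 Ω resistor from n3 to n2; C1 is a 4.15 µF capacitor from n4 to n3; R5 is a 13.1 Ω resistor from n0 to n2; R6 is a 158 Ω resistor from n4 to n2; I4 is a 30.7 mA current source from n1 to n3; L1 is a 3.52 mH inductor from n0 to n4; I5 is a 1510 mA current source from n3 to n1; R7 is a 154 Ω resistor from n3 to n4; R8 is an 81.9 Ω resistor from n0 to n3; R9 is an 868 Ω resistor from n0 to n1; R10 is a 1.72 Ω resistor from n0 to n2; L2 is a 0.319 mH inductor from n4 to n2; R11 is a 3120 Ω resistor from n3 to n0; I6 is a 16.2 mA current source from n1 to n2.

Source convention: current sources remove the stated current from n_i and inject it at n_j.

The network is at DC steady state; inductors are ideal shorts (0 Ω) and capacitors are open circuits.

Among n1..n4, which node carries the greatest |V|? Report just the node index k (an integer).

MNA unknowns: 4 node voltages V₁..V_4 plus 2 source currents (L1, L2)
R1: Y=0.1003 on G[0,2]
R2: Y=0.5435 on G[1,0]
I1: z[1]−=0.162, z[4]+=0.162
I2: z[4]−=0.145, z[3]+=0.145
I3: z[1]−=0.594, z[2]+=0.594
R3: Y=0.007634 on G[1,4]
R4: Y=0.007519 on G[3,2]
C1: Y=0.000 on G[4,3]
R5: Y=0.07634 on G[0,2]
R6: Y=0.006329 on G[4,2]
I4: z[1]−=0.0307, z[3]+=0.0307
L1: row V0−V4=0, i_L1 at 0,4
I5: z[3]−=1.51, z[1]+=1.51
R7: Y=0.006494 on G[3,4]
R8: Y=0.01221 on G[0,3]
R9: Y=0.001152 on G[0,1]
R10: Y=0.5814 on G[0,2]
L2: row V4−V2=0, i_L2 at 4,2
R11: Y=0.0003205 on G[3,0]
I6: z[1]−=0.0162, z[2]+=0.0162
solve → V1=1.280, V2=0.000, V3=-50.27, V4=0.000
aux → i_L1=0.06742, i_L2=-0.2322

3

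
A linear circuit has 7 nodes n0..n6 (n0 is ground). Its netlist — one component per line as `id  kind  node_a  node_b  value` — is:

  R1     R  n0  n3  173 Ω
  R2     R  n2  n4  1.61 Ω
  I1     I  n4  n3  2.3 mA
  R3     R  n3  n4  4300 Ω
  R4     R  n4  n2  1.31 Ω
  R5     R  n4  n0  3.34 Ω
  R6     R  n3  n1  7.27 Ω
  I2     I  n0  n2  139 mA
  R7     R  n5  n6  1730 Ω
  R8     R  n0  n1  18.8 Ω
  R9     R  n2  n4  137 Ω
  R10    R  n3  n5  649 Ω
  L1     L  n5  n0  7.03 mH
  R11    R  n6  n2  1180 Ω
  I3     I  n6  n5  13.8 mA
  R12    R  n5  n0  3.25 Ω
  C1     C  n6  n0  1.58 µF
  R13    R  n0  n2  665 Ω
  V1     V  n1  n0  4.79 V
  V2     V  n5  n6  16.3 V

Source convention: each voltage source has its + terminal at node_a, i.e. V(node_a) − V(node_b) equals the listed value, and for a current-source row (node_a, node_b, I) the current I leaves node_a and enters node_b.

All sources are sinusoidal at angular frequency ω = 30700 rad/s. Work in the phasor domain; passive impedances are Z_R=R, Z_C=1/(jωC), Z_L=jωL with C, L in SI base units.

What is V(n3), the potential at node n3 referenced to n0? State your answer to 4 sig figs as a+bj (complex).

4.562+0.02646j V

Apply KCL at each of the 6 non-ground nodes and solve the resulting linear system.
Node n1: branches {R6, R8, V1} → V_1 = 4.790+0.000j
Node n2: branches {R2, R4, I2, R9, R11, R13} → V_2 = 0.5003+0.008500j
Node n3: branches {R1, I1, R3, R6, R10} → V_3 = 4.562+0.02646j
Node n4: branches {R2, I1, R3, R4, R5, R9} → V_4 = 0.4109+0.006997j
Node n5: branches {R7, R10, L1, I3, R12, V2} → V_5 = 0.4209+2.490j
Node n6: branches {R7, R11, I3, C1, V2} → V_6 = -15.88+2.490j
Source currents: i(V1)=-0.2862+0.003639j, i(V2)=-0.1303-0.7681j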